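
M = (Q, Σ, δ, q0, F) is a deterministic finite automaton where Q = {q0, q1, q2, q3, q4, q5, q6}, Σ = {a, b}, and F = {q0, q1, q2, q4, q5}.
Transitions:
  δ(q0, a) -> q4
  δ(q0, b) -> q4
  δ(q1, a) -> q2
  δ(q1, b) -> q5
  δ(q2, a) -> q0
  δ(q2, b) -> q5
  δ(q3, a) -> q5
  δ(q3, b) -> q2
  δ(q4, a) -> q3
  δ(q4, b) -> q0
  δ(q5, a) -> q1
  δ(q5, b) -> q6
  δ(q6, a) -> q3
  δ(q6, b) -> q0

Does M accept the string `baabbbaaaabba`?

rejected

q0 --b--> q4
q4 --a--> q3
q3 --a--> q5
q5 --b--> q6
q6 --b--> q0
q0 --b--> q4
q4 --a--> q3
q3 --a--> q5
q5 --a--> q1
q1 --a--> q2
q2 --b--> q5
q5 --b--> q6
q6 --a--> q3
End in state q3, which is not an accepting state.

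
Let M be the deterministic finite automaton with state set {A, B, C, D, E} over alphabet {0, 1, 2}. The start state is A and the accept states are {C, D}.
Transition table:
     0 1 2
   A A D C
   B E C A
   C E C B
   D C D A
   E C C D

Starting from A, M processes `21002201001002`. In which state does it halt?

A --2--> C
C --1--> C
C --0--> E
E --0--> C
C --2--> B
B --2--> A
A --0--> A
A --1--> D
D --0--> C
C --0--> E
E --1--> C
C --0--> E
E --0--> C
C --2--> B

B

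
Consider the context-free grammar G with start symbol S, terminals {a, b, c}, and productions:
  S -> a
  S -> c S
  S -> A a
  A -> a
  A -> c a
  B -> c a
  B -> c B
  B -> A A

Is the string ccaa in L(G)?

yes

S ⇒ cS ⇒ cAa ⇒ ccaa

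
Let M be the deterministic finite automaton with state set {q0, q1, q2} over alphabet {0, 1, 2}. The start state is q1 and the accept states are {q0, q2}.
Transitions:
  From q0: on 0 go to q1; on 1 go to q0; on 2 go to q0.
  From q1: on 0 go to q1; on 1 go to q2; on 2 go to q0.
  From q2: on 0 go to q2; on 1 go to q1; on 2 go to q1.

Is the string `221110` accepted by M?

rejected

q1 --2--> q0
q0 --2--> q0
q0 --1--> q0
q0 --1--> q0
q0 --1--> q0
q0 --0--> q1
End in state q1, which is not an accepting state.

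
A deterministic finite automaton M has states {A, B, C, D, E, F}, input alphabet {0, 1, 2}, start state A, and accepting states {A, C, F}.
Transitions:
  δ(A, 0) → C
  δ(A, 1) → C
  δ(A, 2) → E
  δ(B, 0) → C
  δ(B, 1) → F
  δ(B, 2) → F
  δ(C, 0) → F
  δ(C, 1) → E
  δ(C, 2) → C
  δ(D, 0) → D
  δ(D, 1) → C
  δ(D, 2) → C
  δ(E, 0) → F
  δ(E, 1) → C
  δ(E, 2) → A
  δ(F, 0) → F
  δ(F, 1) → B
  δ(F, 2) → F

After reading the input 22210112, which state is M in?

A --2--> E
E --2--> A
A --2--> E
E --1--> C
C --0--> F
F --1--> B
B --1--> F
F --2--> F

F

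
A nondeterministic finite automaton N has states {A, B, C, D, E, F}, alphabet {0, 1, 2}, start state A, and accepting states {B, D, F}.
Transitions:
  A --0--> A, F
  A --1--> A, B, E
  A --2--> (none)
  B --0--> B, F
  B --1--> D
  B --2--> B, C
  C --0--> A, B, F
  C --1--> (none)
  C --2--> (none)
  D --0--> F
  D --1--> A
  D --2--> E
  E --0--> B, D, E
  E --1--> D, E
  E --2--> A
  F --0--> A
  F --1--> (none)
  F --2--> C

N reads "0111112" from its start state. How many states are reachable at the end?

4

Start: {A}
read 0: {A, F}
read 1: {A, B, E}
read 1: {A, B, D, E}
read 1: {A, B, D, E}
read 1: {A, B, D, E}
read 1: {A, B, D, E}
read 2: {A, B, C, E}
Final reachable set {A, B, C, E} has 4 states.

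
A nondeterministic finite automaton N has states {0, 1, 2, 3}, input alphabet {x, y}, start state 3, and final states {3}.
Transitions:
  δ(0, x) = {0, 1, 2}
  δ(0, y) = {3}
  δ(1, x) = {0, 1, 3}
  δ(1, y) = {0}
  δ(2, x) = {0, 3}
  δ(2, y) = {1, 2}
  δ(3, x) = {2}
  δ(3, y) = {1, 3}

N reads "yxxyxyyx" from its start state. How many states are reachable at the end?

Start: {3}
read y: {1, 3}
read x: {0, 1, 2, 3}
read x: {0, 1, 2, 3}
read y: {0, 1, 2, 3}
read x: {0, 1, 2, 3}
read y: {0, 1, 2, 3}
read y: {0, 1, 2, 3}
read x: {0, 1, 2, 3}
Final reachable set {0, 1, 2, 3} has 4 states.

4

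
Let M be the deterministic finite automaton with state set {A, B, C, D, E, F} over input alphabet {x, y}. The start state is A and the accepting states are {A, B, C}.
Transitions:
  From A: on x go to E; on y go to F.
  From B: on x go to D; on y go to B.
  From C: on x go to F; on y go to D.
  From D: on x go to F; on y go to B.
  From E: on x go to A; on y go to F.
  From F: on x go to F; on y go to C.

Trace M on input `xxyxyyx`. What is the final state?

A --x--> E
E --x--> A
A --y--> F
F --x--> F
F --y--> C
C --y--> D
D --x--> F

F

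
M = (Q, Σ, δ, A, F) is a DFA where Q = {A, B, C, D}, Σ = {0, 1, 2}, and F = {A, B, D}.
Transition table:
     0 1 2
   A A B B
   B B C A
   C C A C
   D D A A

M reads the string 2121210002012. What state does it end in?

A --2--> B
B --1--> C
C --2--> C
C --1--> A
A --2--> B
B --1--> C
C --0--> C
C --0--> C
C --0--> C
C --2--> C
C --0--> C
C --1--> A
A --2--> B

B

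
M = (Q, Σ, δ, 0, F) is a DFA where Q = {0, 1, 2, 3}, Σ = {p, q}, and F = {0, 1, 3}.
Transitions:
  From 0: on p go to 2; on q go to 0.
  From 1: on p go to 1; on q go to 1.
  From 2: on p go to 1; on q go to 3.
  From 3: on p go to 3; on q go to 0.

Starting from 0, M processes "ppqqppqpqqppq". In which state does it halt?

1

0 --p--> 2
2 --p--> 1
1 --q--> 1
1 --q--> 1
1 --p--> 1
1 --p--> 1
1 --q--> 1
1 --p--> 1
1 --q--> 1
1 --q--> 1
1 --p--> 1
1 --p--> 1
1 --q--> 1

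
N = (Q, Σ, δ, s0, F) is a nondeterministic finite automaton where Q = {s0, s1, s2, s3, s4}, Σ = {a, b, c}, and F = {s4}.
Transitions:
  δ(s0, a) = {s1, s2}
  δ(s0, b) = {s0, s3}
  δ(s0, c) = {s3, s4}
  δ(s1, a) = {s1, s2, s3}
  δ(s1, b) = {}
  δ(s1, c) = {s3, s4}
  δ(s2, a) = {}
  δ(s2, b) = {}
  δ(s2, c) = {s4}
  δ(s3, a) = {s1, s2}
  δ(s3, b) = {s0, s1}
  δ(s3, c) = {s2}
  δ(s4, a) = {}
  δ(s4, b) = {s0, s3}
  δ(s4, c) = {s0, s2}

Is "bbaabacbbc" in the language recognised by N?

Start: {s0}
read b: {s0, s3}
read b: {s0, s1, s3}
read a: {s1, s2, s3}
read a: {s1, s2, s3}
read b: {s0, s1}
read a: {s1, s2, s3}
read c: {s2, s3, s4}
read b: {s0, s1, s3}
read b: {s0, s1, s3}
read c: {s2, s3, s4}
Reachable ∩ accepting = {s4} — nonempty.

accepted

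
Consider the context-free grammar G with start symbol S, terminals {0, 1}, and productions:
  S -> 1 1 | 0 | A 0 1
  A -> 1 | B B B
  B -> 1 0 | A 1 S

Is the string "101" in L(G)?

yes

S ⇒ A01 ⇒ 101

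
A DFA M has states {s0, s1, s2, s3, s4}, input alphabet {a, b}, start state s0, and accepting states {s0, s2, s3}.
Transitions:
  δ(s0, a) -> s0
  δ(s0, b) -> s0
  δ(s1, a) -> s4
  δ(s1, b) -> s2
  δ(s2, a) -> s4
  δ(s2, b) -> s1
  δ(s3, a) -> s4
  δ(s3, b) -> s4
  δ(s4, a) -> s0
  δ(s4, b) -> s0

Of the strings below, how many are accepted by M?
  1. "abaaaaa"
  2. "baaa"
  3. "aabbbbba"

3

"abaaaaa": accepted
"baaa": accepted
"aabbbbba": accepted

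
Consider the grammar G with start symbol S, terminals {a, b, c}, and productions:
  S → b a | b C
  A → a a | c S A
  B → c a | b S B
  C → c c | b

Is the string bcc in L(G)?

S ⇒ bC ⇒ bcc

yes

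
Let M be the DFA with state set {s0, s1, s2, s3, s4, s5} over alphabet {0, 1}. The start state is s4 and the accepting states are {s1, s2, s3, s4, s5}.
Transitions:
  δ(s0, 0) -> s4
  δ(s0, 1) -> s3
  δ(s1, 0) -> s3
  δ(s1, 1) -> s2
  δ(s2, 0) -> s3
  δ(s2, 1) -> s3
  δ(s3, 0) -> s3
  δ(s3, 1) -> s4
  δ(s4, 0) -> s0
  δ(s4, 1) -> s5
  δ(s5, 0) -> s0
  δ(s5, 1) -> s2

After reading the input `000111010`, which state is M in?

s3

s4 --0--> s0
s0 --0--> s4
s4 --0--> s0
s0 --1--> s3
s3 --1--> s4
s4 --1--> s5
s5 --0--> s0
s0 --1--> s3
s3 --0--> s3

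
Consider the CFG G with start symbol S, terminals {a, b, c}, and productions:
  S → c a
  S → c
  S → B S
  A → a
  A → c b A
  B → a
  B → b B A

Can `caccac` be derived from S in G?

no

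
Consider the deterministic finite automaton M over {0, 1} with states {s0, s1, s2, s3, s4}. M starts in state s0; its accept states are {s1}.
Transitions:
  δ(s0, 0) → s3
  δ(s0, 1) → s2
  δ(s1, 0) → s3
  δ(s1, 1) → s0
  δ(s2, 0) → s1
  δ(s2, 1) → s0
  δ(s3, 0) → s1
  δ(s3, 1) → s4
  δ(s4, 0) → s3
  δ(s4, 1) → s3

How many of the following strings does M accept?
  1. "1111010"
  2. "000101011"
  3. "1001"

"1111010": rejected
"000101011": rejected
"1001": rejected

0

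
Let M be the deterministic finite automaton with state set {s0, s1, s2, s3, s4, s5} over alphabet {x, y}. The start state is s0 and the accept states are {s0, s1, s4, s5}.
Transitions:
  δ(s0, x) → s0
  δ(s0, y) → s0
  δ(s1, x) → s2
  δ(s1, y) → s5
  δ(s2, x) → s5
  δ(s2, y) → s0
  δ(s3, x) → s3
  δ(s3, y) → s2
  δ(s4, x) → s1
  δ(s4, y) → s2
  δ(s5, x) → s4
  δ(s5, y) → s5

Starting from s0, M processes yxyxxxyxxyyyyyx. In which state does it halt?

s0

s0 --y--> s0
s0 --x--> s0
s0 --y--> s0
s0 --x--> s0
s0 --x--> s0
s0 --x--> s0
s0 --y--> s0
s0 --x--> s0
s0 --x--> s0
s0 --y--> s0
s0 --y--> s0
s0 --y--> s0
s0 --y--> s0
s0 --y--> s0
s0 --x--> s0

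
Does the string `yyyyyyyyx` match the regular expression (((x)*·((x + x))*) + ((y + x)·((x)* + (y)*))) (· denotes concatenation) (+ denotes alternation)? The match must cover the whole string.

Neither ((x)*·((x+x))*) nor ((y+x)·((x)*+(y)*)) matches yyyyyyyyx.

no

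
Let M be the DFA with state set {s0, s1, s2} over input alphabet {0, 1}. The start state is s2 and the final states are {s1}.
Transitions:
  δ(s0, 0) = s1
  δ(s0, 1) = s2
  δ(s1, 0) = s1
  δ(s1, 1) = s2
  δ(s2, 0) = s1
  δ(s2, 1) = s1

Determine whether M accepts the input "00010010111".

s2 --0--> s1
s1 --0--> s1
s1 --0--> s1
s1 --1--> s2
s2 --0--> s1
s1 --0--> s1
s1 --1--> s2
s2 --0--> s1
s1 --1--> s2
s2 --1--> s1
s1 --1--> s2
End in state s2, which is not an accepting state.

rejected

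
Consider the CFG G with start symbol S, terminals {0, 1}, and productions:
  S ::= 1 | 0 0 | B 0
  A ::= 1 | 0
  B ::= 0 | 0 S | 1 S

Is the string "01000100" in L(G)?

no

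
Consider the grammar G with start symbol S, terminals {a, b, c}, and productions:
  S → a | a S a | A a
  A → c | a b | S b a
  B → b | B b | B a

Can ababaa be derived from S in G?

yes

S ⇒ Aa ⇒ Sbaa ⇒ Aabaa ⇒ ababaa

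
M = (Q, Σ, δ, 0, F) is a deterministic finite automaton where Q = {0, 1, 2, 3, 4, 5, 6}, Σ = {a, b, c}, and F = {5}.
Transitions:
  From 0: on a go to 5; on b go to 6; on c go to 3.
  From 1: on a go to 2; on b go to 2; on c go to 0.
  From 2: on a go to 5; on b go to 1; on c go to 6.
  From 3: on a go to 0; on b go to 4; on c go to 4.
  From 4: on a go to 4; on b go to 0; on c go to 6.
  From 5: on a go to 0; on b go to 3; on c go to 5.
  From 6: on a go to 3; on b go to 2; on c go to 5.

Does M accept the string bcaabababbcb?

0 --b--> 6
6 --c--> 5
5 --a--> 0
0 --a--> 5
5 --b--> 3
3 --a--> 0
0 --b--> 6
6 --a--> 3
3 --b--> 4
4 --b--> 0
0 --c--> 3
3 --b--> 4
End in state 4, which is not an accepting state.

rejected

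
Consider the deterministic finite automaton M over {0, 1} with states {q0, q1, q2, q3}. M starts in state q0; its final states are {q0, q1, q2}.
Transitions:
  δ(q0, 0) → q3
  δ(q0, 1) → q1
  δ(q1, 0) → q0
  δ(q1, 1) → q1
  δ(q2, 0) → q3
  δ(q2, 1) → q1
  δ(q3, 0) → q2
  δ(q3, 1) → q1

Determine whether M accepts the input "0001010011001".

q0 --0--> q3
q3 --0--> q2
q2 --0--> q3
q3 --1--> q1
q1 --0--> q0
q0 --1--> q1
q1 --0--> q0
q0 --0--> q3
q3 --1--> q1
q1 --1--> q1
q1 --0--> q0
q0 --0--> q3
q3 --1--> q1
End in state q1, which is an accepting state.

accepted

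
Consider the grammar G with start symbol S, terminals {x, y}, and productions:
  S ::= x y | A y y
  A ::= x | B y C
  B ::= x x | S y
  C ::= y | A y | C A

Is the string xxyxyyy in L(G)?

S ⇒ Ayy ⇒ ByCyy ⇒ xxyCyy ⇒ xxyAyyy ⇒ xxyxyyy

yes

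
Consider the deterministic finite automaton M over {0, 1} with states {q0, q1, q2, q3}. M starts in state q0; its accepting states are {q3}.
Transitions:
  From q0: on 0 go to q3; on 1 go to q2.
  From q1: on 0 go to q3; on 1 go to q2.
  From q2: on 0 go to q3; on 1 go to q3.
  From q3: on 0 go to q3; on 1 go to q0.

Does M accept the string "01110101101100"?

accepted

q0 --0--> q3
q3 --1--> q0
q0 --1--> q2
q2 --1--> q3
q3 --0--> q3
q3 --1--> q0
q0 --0--> q3
q3 --1--> q0
q0 --1--> q2
q2 --0--> q3
q3 --1--> q0
q0 --1--> q2
q2 --0--> q3
q3 --0--> q3
End in state q3, which is an accepting state.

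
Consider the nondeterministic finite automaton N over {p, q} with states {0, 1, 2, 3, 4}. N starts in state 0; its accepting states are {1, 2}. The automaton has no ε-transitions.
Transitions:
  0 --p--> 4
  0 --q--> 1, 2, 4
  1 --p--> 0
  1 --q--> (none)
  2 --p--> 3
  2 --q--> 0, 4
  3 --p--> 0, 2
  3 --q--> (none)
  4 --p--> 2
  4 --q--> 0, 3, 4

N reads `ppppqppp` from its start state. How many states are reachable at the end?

Start: {0}
read p: {4}
read p: {2}
read p: {3}
read p: {0, 2}
read q: {0, 1, 2, 4}
read p: {0, 2, 3, 4}
read p: {0, 2, 3, 4}
read p: {0, 2, 3, 4}
Final reachable set {0, 2, 3, 4} has 4 states.

4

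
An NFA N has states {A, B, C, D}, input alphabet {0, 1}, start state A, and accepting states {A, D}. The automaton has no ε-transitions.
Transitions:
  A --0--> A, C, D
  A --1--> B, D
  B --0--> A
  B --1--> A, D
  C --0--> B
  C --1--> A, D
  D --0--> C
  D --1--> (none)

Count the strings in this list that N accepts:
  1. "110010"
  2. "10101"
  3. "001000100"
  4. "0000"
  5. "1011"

"110010": accepted
"10101": accepted
"001000100": accepted
"0000": accepted
"1011": accepted

5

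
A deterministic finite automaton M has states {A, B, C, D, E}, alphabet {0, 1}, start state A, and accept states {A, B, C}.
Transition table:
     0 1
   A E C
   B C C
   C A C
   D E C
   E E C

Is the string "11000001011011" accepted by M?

accepted

A --1--> C
C --1--> C
C --0--> A
A --0--> E
E --0--> E
E --0--> E
E --0--> E
E --1--> C
C --0--> A
A --1--> C
C --1--> C
C --0--> A
A --1--> C
C --1--> C
End in state C, which is an accepting state.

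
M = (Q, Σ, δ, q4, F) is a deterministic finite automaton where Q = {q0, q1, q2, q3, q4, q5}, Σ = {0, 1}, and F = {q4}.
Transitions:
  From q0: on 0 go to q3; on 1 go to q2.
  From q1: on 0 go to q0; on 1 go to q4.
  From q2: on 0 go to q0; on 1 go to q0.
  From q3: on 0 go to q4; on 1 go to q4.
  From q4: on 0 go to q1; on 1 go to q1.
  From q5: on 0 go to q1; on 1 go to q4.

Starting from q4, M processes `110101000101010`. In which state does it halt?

q4 --1--> q1
q1 --1--> q4
q4 --0--> q1
q1 --1--> q4
q4 --0--> q1
q1 --1--> q4
q4 --0--> q1
q1 --0--> q0
q0 --0--> q3
q3 --1--> q4
q4 --0--> q1
q1 --1--> q4
q4 --0--> q1
q1 --1--> q4
q4 --0--> q1

q1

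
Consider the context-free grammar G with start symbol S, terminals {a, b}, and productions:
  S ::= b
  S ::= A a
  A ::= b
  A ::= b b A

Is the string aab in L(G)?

no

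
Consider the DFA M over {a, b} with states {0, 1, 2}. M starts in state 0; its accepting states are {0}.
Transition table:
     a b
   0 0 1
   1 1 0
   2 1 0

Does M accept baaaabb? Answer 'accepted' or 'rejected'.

rejected

0 --b--> 1
1 --a--> 1
1 --a--> 1
1 --a--> 1
1 --a--> 1
1 --b--> 0
0 --b--> 1
End in state 1, which is not an accepting state.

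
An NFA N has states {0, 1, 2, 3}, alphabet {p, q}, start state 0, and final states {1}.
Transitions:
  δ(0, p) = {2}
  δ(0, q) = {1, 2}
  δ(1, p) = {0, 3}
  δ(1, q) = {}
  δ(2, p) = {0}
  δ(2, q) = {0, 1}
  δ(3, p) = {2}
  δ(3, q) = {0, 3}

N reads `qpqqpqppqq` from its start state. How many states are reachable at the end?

Start: {0}
read q: {1, 2}
read p: {0, 3}
read q: {0, 1, 2, 3}
read q: {0, 1, 2, 3}
read p: {0, 2, 3}
read q: {0, 1, 2, 3}
read p: {0, 2, 3}
read p: {0, 2}
read q: {0, 1, 2}
read q: {0, 1, 2}
Final reachable set {0, 1, 2} has 3 states.

3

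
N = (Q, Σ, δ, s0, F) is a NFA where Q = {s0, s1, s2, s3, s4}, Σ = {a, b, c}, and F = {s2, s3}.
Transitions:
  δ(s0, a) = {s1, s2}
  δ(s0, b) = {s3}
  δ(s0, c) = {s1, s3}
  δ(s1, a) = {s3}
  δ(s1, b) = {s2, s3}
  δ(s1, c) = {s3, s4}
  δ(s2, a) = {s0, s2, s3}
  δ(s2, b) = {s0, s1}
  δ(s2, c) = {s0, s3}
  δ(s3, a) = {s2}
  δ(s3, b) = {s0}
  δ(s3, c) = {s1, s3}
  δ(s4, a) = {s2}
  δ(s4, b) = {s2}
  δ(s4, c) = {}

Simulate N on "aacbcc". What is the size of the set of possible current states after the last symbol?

Start: {s0}
read a: {s1, s2}
read a: {s0, s2, s3}
read c: {s0, s1, s3}
read b: {s0, s2, s3}
read c: {s0, s1, s3}
read c: {s1, s3, s4}
Final reachable set {s1, s3, s4} has 3 states.

3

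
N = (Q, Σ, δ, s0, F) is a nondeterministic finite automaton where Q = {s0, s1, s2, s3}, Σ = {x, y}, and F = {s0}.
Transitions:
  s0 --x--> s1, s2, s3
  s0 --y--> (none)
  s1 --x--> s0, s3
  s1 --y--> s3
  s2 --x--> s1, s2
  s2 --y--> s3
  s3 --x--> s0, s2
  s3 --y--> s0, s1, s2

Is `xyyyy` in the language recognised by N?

accepted

Start: {s0}
read x: {s1, s2, s3}
read y: {s0, s1, s2, s3}
read y: {s0, s1, s2, s3}
read y: {s0, s1, s2, s3}
read y: {s0, s1, s2, s3}
Reachable ∩ accepting = {s0} — nonempty.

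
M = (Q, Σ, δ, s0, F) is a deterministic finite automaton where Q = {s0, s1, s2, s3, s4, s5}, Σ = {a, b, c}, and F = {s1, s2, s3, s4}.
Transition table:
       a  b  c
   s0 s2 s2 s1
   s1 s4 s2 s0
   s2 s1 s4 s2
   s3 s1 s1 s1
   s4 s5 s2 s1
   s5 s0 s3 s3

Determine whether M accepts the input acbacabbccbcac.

rejected

s0 --a--> s2
s2 --c--> s2
s2 --b--> s4
s4 --a--> s5
s5 --c--> s3
s3 --a--> s1
s1 --b--> s2
s2 --b--> s4
s4 --c--> s1
s1 --c--> s0
s0 --b--> s2
s2 --c--> s2
s2 --a--> s1
s1 --c--> s0
End in state s0, which is not an accepting state.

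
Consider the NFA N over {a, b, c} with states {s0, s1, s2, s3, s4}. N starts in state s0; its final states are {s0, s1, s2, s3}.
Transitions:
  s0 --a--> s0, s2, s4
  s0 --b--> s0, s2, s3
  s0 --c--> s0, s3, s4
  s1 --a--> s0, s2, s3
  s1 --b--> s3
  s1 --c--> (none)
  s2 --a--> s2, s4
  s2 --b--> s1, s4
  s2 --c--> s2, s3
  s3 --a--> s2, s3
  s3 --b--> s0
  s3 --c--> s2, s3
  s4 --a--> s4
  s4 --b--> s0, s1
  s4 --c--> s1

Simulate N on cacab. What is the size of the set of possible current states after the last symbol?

5

Start: {s0}
read c: {s0, s3, s4}
read a: {s0, s2, s3, s4}
read c: {s0, s1, s2, s3, s4}
read a: {s0, s2, s3, s4}
read b: {s0, s1, s2, s3, s4}
Final reachable set {s0, s1, s2, s3, s4} has 5 states.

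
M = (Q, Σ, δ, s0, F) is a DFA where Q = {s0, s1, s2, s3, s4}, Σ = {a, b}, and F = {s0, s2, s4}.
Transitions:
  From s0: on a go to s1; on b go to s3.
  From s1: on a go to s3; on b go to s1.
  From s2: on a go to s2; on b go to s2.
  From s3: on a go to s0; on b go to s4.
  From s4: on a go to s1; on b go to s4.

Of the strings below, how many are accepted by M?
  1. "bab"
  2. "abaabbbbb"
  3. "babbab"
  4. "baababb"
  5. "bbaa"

2

"bab": rejected
"abaabbbbb": accepted
"babbab": rejected
"baababb": accepted
"bbaa": rejected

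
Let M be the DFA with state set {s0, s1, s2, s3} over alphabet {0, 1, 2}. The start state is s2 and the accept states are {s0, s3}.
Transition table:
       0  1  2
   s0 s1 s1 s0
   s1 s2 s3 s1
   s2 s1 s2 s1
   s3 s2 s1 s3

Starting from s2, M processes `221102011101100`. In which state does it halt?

s1

s2 --2--> s1
s1 --2--> s1
s1 --1--> s3
s3 --1--> s1
s1 --0--> s2
s2 --2--> s1
s1 --0--> s2
s2 --1--> s2
s2 --1--> s2
s2 --1--> s2
s2 --0--> s1
s1 --1--> s3
s3 --1--> s1
s1 --0--> s2
s2 --0--> s1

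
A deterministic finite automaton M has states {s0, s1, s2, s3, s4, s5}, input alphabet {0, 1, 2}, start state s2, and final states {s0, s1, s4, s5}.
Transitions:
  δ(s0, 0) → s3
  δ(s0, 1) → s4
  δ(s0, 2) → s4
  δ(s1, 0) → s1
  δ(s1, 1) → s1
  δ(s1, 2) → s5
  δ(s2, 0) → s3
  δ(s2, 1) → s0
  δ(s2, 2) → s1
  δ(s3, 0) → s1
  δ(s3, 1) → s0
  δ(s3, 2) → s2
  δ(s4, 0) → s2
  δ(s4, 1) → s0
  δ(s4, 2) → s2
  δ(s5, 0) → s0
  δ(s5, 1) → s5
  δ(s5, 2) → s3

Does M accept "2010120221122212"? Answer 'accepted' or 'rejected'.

s2 --2--> s1
s1 --0--> s1
s1 --1--> s1
s1 --0--> s1
s1 --1--> s1
s1 --2--> s5
s5 --0--> s0
s0 --2--> s4
s4 --2--> s2
s2 --1--> s0
s0 --1--> s4
s4 --2--> s2
s2 --2--> s1
s1 --2--> s5
s5 --1--> s5
s5 --2--> s3
End in state s3, which is not an accepting state.

rejected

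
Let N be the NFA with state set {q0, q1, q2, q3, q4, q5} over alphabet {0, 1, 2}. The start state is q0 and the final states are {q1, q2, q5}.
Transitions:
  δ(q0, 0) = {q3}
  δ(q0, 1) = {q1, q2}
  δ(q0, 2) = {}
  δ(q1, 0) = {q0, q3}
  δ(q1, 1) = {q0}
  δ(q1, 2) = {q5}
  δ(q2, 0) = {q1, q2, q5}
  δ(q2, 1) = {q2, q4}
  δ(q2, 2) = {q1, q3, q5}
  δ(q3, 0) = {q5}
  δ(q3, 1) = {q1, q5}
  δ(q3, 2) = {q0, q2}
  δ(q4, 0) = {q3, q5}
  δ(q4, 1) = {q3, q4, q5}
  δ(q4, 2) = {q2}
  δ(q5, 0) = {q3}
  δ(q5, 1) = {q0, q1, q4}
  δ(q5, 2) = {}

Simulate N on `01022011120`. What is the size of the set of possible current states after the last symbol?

5

Start: {q0}
read 0: {q3}
read 1: {q1, q5}
read 0: {q0, q3}
read 2: {q0, q2}
read 2: {q1, q3, q5}
read 0: {q0, q3, q5}
read 1: {q0, q1, q2, q4, q5}
read 1: {q0, q1, q2, q3, q4, q5}
read 1: {q0, q1, q2, q3, q4, q5}
read 2: {q0, q1, q2, q3, q5}
read 0: {q0, q1, q2, q3, q5}
Final reachable set {q0, q1, q2, q3, q5} has 5 states.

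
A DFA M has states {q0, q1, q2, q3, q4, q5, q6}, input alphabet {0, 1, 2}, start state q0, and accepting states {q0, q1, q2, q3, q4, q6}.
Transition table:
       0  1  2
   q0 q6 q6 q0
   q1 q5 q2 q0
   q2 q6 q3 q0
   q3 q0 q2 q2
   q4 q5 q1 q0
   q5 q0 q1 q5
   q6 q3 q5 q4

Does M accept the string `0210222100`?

q0 --0--> q6
q6 --2--> q4
q4 --1--> q1
q1 --0--> q5
q5 --2--> q5
q5 --2--> q5
q5 --2--> q5
q5 --1--> q1
q1 --0--> q5
q5 --0--> q0
End in state q0, which is an accepting state.

accepted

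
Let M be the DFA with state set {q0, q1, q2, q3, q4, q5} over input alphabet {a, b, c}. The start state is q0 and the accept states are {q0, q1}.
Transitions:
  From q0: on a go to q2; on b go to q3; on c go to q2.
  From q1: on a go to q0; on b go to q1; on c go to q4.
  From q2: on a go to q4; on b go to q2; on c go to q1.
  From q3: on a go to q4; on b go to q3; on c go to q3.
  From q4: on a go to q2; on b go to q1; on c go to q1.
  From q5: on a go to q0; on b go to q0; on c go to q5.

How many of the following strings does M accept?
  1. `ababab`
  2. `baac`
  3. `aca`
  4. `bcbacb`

3

`ababab`: rejected
`baac`: accepted
`aca`: accepted
`bcbacb`: accepted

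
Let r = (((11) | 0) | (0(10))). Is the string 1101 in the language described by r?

no

Neither ((11)|0) nor (0(10)) matches 1101.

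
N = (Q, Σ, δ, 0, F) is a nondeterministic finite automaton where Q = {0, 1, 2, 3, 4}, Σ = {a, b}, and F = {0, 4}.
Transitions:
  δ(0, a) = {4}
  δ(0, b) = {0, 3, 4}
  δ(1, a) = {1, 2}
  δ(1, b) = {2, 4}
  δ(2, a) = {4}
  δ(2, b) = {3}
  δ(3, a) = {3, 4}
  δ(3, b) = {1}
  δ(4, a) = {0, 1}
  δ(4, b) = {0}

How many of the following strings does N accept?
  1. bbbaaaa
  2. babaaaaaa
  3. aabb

bbbaaaa: accepted
babaaaaaa: accepted
aabb: accepted

3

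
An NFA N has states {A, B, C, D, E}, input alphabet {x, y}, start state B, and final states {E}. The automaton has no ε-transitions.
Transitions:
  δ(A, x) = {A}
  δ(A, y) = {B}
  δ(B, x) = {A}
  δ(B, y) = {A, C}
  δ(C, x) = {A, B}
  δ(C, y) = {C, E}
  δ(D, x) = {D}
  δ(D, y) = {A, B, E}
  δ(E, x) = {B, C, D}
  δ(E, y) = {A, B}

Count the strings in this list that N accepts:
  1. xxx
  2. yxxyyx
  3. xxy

xxx: rejected
yxxyyx: rejected
xxy: rejected

0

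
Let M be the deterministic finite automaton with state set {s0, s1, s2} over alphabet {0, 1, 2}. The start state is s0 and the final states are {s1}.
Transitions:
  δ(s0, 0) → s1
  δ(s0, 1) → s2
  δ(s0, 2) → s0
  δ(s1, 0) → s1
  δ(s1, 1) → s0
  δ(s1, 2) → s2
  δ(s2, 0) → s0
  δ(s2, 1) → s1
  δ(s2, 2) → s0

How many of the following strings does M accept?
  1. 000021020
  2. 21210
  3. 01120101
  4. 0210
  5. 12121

000021020: rejected
21210: rejected
01120101: rejected
0210: accepted
12121: rejected

1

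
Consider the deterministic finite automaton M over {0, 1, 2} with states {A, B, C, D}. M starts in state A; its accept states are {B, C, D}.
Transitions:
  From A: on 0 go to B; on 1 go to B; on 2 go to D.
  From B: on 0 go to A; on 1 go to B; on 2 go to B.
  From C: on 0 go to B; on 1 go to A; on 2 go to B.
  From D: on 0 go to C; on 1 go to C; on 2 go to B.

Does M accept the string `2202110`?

A --2--> D
D --2--> B
B --0--> A
A --2--> D
D --1--> C
C --1--> A
A --0--> B
End in state B, which is an accepting state.

accepted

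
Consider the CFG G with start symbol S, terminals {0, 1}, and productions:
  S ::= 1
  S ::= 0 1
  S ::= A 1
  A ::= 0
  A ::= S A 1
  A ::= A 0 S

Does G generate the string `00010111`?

yes

S ⇒ A1 ⇒ A0S1 ⇒ 00S1 ⇒ 00A11 ⇒ 00SA111 ⇒ 00A1A111 ⇒ 0001A111 ⇒ 00010111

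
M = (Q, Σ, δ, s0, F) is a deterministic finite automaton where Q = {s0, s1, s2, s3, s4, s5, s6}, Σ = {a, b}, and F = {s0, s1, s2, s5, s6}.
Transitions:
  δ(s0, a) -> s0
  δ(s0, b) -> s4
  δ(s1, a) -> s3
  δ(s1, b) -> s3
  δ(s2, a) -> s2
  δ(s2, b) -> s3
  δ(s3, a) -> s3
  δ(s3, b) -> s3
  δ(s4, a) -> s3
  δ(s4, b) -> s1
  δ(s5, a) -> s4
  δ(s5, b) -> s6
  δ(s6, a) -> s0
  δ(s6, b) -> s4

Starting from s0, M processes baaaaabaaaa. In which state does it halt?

s0 --b--> s4
s4 --a--> s3
s3 --a--> s3
s3 --a--> s3
s3 --a--> s3
s3 --a--> s3
s3 --b--> s3
s3 --a--> s3
s3 --a--> s3
s3 --a--> s3
s3 --a--> s3

s3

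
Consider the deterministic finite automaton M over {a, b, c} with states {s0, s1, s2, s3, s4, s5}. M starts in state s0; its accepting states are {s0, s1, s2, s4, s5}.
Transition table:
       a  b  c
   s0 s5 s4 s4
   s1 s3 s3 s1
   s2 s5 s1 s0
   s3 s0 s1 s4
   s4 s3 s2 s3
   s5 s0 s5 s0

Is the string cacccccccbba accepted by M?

rejected

s0 --c--> s4
s4 --a--> s3
s3 --c--> s4
s4 --c--> s3
s3 --c--> s4
s4 --c--> s3
s3 --c--> s4
s4 --c--> s3
s3 --c--> s4
s4 --b--> s2
s2 --b--> s1
s1 --a--> s3
End in state s3, which is not an accepting state.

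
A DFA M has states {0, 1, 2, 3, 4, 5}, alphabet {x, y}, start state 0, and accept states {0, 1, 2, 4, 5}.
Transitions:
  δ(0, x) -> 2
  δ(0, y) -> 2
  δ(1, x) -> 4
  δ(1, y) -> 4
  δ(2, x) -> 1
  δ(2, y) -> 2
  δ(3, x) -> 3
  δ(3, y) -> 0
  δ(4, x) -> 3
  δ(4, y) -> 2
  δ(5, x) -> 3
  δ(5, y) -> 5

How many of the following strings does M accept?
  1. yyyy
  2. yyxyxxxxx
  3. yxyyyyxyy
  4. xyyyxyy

yyyy: accepted
yyxyxxxxx: rejected
yxyyyyxyy: accepted
xyyyxyy: accepted

3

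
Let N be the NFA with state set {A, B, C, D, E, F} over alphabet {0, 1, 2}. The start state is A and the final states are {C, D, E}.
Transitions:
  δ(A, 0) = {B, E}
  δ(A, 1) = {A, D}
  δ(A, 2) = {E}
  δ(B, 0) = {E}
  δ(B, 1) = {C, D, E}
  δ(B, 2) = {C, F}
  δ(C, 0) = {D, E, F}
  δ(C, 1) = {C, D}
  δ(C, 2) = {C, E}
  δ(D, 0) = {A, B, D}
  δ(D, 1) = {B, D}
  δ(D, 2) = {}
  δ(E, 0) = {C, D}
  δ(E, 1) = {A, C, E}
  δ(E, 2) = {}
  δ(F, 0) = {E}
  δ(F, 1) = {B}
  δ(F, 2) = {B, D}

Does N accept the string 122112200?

Start: {A}
read 1: {A, D}
read 2: {E}
read 2: {}
The reachable set is empty and stays empty for the remaining 6 symbols.
Reachable ∩ accepting = {} — empty.

rejected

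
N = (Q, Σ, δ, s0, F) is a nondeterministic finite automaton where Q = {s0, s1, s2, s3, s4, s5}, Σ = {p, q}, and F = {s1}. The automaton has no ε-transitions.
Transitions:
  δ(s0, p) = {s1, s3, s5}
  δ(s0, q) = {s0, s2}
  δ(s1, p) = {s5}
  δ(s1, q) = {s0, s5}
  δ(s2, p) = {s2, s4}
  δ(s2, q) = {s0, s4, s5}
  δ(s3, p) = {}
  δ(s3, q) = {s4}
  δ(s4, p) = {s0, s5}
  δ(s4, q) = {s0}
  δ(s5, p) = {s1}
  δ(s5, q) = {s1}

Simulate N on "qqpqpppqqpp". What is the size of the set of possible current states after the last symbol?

Start: {s0}
read q: {s0, s2}
read q: {s0, s2, s4, s5}
read p: {s0, s1, s2, s3, s4, s5}
read q: {s0, s1, s2, s4, s5}
read p: {s0, s1, s2, s3, s4, s5}
read p: {s0, s1, s2, s3, s4, s5}
read p: {s0, s1, s2, s3, s4, s5}
read q: {s0, s1, s2, s4, s5}
read q: {s0, s1, s2, s4, s5}
read p: {s0, s1, s2, s3, s4, s5}
read p: {s0, s1, s2, s3, s4, s5}
Final reachable set {s0, s1, s2, s3, s4, s5} has 6 states.

6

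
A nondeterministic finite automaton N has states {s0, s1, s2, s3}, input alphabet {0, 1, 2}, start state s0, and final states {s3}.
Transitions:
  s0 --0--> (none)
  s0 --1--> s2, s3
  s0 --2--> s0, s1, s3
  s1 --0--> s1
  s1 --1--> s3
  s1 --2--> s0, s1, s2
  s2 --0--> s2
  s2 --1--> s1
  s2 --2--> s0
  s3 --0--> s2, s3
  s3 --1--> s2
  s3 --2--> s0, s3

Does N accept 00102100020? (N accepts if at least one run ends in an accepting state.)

Start: {s0}
read 0: {}
The reachable set is empty and stays empty for the remaining 10 symbols.
Reachable ∩ accepting = {} — empty.

rejected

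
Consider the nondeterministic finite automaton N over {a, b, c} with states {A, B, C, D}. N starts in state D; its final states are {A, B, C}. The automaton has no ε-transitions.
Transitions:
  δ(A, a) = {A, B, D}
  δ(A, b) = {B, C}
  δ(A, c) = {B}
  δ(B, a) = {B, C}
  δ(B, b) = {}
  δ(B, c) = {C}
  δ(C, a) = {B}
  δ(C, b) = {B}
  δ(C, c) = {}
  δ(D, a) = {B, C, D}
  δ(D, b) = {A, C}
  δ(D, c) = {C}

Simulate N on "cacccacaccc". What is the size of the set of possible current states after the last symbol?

Start: {D}
read c: {C}
read a: {B}
read c: {C}
read c: {}
The reachable set is empty and stays empty for the remaining 7 symbols.
Final reachable set {} has 0 states.

0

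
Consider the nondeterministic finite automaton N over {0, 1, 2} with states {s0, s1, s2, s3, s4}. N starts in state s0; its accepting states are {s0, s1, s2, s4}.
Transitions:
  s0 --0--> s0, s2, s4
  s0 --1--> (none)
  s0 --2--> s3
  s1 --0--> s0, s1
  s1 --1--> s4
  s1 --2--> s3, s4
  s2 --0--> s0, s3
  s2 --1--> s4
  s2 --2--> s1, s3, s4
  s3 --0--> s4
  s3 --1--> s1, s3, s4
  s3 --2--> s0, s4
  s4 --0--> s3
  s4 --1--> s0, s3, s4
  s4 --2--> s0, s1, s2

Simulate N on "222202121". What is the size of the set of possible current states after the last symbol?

4

Start: {s0}
read 2: {s3}
read 2: {s0, s4}
read 2: {s0, s1, s2, s3}
read 2: {s0, s1, s3, s4}
read 0: {s0, s1, s2, s3, s4}
read 2: {s0, s1, s2, s3, s4}
read 1: {s0, s1, s3, s4}
read 2: {s0, s1, s2, s3, s4}
read 1: {s0, s1, s3, s4}
Final reachable set {s0, s1, s3, s4} has 4 states.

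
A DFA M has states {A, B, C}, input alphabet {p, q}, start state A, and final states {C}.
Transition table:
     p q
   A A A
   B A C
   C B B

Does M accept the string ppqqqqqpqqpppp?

A --p--> A
A --p--> A
A --q--> A
A --q--> A
A --q--> A
A --q--> A
A --q--> A
A --p--> A
A --q--> A
A --q--> A
A --p--> A
A --p--> A
A --p--> A
A --p--> A
End in state A, which is not an accepting state.

rejected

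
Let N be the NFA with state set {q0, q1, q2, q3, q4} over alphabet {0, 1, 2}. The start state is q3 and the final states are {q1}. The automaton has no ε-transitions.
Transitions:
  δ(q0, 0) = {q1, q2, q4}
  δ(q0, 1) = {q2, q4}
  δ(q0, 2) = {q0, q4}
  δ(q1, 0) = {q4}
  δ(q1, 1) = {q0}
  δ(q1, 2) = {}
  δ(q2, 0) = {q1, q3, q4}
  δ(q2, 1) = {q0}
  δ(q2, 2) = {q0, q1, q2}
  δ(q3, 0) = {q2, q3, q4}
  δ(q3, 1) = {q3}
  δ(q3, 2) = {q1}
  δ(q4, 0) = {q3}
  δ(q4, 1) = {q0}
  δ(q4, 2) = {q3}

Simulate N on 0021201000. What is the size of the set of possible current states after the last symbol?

4

Start: {q3}
read 0: {q2, q3, q4}
read 0: {q1, q2, q3, q4}
read 2: {q0, q1, q2, q3}
read 1: {q0, q2, q3, q4}
read 2: {q0, q1, q2, q3, q4}
read 0: {q1, q2, q3, q4}
read 1: {q0, q3}
read 0: {q1, q2, q3, q4}
read 0: {q1, q2, q3, q4}
read 0: {q1, q2, q3, q4}
Final reachable set {q1, q2, q3, q4} has 4 states.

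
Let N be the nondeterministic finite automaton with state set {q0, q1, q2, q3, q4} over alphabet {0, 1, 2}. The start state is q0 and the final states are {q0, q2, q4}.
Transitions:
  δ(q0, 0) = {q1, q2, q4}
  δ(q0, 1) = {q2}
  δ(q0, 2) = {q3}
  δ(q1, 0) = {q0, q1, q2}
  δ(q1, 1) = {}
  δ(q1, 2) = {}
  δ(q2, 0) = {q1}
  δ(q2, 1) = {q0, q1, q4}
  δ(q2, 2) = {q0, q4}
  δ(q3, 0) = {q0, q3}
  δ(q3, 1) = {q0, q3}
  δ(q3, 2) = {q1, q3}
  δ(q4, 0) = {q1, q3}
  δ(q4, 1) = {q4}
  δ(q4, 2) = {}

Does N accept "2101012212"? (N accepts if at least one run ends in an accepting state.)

Start: {q0}
read 2: {q3}
read 1: {q0, q3}
read 0: {q0, q1, q2, q3, q4}
read 1: {q0, q1, q2, q3, q4}
read 0: {q0, q1, q2, q3, q4}
read 1: {q0, q1, q2, q3, q4}
read 2: {q0, q1, q3, q4}
read 2: {q1, q3}
read 1: {q0, q3}
read 2: {q1, q3}
Reachable ∩ accepting = {} — empty.

rejected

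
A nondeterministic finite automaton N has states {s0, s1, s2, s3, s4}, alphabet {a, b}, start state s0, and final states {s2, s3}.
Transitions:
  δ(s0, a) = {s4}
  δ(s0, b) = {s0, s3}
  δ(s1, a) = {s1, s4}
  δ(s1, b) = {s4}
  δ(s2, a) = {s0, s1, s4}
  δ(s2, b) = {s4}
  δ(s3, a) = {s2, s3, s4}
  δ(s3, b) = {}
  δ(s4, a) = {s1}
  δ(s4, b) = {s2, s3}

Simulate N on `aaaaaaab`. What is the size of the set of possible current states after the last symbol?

3

Start: {s0}
read a: {s4}
read a: {s1}
read a: {s1, s4}
read a: {s1, s4}
read a: {s1, s4}
read a: {s1, s4}
read a: {s1, s4}
read b: {s2, s3, s4}
Final reachable set {s2, s3, s4} has 3 states.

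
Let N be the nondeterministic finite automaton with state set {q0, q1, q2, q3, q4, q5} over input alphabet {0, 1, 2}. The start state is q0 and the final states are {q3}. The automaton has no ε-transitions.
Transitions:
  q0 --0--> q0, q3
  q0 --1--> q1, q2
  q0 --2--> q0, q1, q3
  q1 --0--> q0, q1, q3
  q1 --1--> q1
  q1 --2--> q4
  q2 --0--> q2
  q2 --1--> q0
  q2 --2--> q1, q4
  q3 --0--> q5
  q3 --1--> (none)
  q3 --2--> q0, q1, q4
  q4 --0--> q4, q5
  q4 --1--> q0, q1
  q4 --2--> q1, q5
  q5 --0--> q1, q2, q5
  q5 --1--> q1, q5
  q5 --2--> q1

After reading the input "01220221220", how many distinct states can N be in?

6

Start: {q0}
read 0: {q0, q3}
read 1: {q1, q2}
read 2: {q1, q4}
read 2: {q1, q4, q5}
read 0: {q0, q1, q2, q3, q4, q5}
read 2: {q0, q1, q3, q4, q5}
read 2: {q0, q1, q3, q4, q5}
read 1: {q0, q1, q2, q5}
read 2: {q0, q1, q3, q4}
read 2: {q0, q1, q3, q4, q5}
read 0: {q0, q1, q2, q3, q4, q5}
Final reachable set {q0, q1, q2, q3, q4, q5} has 6 states.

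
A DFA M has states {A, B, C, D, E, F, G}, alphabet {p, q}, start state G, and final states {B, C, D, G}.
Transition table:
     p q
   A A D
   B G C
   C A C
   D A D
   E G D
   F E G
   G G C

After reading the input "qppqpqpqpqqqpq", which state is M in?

G --q--> C
C --p--> A
A --p--> A
A --q--> D
D --p--> A
A --q--> D
D --p--> A
A --q--> D
D --p--> A
A --q--> D
D --q--> D
D --q--> D
D --p--> A
A --q--> D

D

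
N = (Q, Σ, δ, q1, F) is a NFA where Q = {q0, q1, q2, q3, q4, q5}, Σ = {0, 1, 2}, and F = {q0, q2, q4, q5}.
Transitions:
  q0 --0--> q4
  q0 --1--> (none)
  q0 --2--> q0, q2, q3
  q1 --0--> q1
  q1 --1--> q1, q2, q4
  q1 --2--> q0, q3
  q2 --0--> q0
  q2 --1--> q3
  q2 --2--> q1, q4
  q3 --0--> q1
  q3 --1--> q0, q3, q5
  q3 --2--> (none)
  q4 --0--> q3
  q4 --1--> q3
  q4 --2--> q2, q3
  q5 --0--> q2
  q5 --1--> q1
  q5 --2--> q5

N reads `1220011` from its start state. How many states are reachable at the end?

Start: {q1}
read 1: {q1, q2, q4}
read 2: {q0, q1, q2, q3, q4}
read 2: {q0, q1, q2, q3, q4}
read 0: {q0, q1, q3, q4}
read 0: {q1, q3, q4}
read 1: {q0, q1, q2, q3, q4, q5}
read 1: {q0, q1, q2, q3, q4, q5}
Final reachable set {q0, q1, q2, q3, q4, q5} has 6 states.

6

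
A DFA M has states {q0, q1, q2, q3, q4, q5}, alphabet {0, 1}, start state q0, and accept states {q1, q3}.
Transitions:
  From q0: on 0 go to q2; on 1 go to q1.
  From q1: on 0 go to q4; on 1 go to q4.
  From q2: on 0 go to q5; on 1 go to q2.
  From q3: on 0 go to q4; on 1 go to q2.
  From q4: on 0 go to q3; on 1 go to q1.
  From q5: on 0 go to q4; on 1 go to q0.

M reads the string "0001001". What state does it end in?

q0 --0--> q2
q2 --0--> q5
q5 --0--> q4
q4 --1--> q1
q1 --0--> q4
q4 --0--> q3
q3 --1--> q2

q2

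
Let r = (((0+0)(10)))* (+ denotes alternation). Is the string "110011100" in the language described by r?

no

110011100 cannot be split into zero or more pieces each matching ((0+0)(10)).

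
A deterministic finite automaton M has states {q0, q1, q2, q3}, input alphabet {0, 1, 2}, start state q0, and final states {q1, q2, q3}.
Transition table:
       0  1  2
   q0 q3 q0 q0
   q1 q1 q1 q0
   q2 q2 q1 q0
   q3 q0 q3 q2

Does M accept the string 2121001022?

rejected

q0 --2--> q0
q0 --1--> q0
q0 --2--> q0
q0 --1--> q0
q0 --0--> q3
q3 --0--> q0
q0 --1--> q0
q0 --0--> q3
q3 --2--> q2
q2 --2--> q0
End in state q0, which is not an accepting state.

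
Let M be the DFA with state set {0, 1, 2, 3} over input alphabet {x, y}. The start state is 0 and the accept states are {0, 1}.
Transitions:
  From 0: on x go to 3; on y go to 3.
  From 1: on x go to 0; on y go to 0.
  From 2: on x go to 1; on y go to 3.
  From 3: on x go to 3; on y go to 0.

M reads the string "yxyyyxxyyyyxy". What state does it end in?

0

0 --y--> 3
3 --x--> 3
3 --y--> 0
0 --y--> 3
3 --y--> 0
0 --x--> 3
3 --x--> 3
3 --y--> 0
0 --y--> 3
3 --y--> 0
0 --y--> 3
3 --x--> 3
3 --y--> 0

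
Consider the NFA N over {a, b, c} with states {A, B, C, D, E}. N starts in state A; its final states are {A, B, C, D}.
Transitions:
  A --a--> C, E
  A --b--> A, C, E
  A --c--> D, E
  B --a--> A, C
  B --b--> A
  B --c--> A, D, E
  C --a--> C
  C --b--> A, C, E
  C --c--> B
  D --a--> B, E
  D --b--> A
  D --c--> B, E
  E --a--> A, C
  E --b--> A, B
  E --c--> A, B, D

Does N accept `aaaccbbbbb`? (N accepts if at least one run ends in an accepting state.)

accepted

Start: {A}
read a: {C, E}
read a: {A, C}
read a: {C, E}
read c: {A, B, D}
read c: {A, B, D, E}
read b: {A, B, C, E}
read b: {A, B, C, E}
read b: {A, B, C, E}
read b: {A, B, C, E}
read b: {A, B, C, E}
Reachable ∩ accepting = {A, B, C} — nonempty.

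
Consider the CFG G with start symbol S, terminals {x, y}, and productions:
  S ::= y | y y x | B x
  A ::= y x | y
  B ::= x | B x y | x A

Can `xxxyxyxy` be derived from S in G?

no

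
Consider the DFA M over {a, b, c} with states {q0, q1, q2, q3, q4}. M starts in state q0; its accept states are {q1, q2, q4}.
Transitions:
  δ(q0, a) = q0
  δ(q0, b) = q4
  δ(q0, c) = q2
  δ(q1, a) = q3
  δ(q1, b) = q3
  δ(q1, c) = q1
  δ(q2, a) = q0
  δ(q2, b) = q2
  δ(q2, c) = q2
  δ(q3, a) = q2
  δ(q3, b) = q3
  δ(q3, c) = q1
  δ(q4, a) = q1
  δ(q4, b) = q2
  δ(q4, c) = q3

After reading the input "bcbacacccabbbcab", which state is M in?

q4

q0 --b--> q4
q4 --c--> q3
q3 --b--> q3
q3 --a--> q2
q2 --c--> q2
q2 --a--> q0
q0 --c--> q2
q2 --c--> q2
q2 --c--> q2
q2 --a--> q0
q0 --b--> q4
q4 --b--> q2
q2 --b--> q2
q2 --c--> q2
q2 --a--> q0
q0 --b--> q4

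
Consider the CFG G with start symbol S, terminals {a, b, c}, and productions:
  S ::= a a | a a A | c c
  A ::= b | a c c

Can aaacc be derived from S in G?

S ⇒ aaA ⇒ aaacc

yes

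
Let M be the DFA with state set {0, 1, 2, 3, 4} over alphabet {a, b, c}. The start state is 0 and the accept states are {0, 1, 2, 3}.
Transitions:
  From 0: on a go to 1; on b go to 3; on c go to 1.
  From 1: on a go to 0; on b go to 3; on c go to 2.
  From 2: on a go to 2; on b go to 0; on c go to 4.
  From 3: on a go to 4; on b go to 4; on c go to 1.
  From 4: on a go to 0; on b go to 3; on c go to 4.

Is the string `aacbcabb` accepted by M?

0 --a--> 1
1 --a--> 0
0 --c--> 1
1 --b--> 3
3 --c--> 1
1 --a--> 0
0 --b--> 3
3 --b--> 4
End in state 4, which is not an accepting state.

rejected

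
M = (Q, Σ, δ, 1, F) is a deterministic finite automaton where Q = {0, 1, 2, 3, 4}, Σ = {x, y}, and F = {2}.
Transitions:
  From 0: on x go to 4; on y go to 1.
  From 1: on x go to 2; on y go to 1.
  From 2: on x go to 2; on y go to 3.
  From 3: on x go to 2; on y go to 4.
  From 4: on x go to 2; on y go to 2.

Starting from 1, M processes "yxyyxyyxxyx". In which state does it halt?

2

1 --y--> 1
1 --x--> 2
2 --y--> 3
3 --y--> 4
4 --x--> 2
2 --y--> 3
3 --y--> 4
4 --x--> 2
2 --x--> 2
2 --y--> 3
3 --x--> 2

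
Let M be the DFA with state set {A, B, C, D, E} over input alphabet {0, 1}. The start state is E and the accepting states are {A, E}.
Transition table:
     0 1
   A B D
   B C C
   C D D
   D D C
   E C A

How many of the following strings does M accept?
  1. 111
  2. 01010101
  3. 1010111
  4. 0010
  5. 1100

111: rejected
01010101: rejected
1010111: rejected
0010: rejected
1100: rejected

0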